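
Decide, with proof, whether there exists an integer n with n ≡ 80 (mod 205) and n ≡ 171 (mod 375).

Reduce both congruences modulo 5, which divides 205 and 375: they say n ≡ 80 (mod 5) and n ≡ 171 (mod 5).
These are incompatible: 80 − 171 = -91 is not divisible by 5.
Therefore no such n exists.

No such integer exists.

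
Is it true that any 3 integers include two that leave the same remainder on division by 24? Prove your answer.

No; for instance {83, 84, 85} is a counterexample.

Consider the 3 integers 83, 84, 85. They lie in distinct residue classes modulo 24, since 3 ≤ 24.
Hence this collection has no pair with equal remainders mod 24, disproving the claim.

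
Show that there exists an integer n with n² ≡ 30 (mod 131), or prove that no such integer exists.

131 is prime, so by Euler's criterion 30 is a square mod 131 iff 30^((131−1)/2) = 30^65 ≡ 1 (mod 131).
Repeated squaring mod 131: 30^2 = 900 ≡ 114; 30^4 ≡ 114² = 12996 ≡ 27; 30^8 ≡ 27² = 729 ≡ 74; 30^16 ≡ 74² = 5476 ≡ 105; 30^32 ≡ 105² = 11025 ≡ 21; 30^64 ≡ 21² = 441 ≡ 48.
Since 65 = 64 + 1, 30^65 ≡ 48 · 30; multiplying out mod 131: 48·30 = 1440 ≡ 130. Thus 30^65 ≡ 130 ≡ −1 (mod 131).
The value −1 means 30 is a non-residue modulo 131, so n² ≡ 30 (mod 131) is impossible.

No, no such integer exists.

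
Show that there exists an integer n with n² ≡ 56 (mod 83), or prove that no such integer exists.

83 is prime, so by Euler's criterion 56 is a square mod 83 iff 56^((83−1)/2) = 56^41 ≡ 1 (mod 83).
Squaring successively (mod 83): 56^2 = 3136 ≡ 65; 56^4 ≡ 65² = 4225 ≡ 75; 56^8 ≡ 75² = 5625 ≡ 64; 56^16 ≡ 64² = 4096 ≡ 29; 56^32 ≡ 29² = 841 ≡ 11.
Since 41 = 32 + 8 + 1, 56^41 ≡ 11 · 64 · 56; multiplying out mod 83: 11·64 = 704 ≡ 40, then 40·56 = 2240 ≡ 82. Thus 56^41 ≡ 82 ≡ −1 (mod 83).
The value −1 means 56 is a non-residue modulo 83, so n² ≡ 56 (mod 83) is impossible.

There is no such integer.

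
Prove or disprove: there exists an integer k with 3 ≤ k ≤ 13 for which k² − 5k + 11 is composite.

At k = 12: 12² − 5·12 + 11 = 95 = 5·19, which is composite.

k = 12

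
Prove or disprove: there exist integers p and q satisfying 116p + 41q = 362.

p = 1, q = 6

116 and 41 are coprime, so 116p + 41q ranges over all of ℤ.
Run the Euclidean algorithm on 116 and 41: 116 = 2·41 + 34, 41 = 1·34 + 7, 34 = 4·7 + 6, 7 = 1·6 + 1, 6 = 6·1 + 0.
Back-substituting, 1 = 7 − 1·6 = 7 − (34 − 4·7) = −34 + 5·7 = −34 + 5·(41 − 1·34) = 5·41 − 6·34 = 5·41 − 6·(116 − 2·41) = −6·116 + 17·41; that is, 116·(-6) + 41·17 = 1.
Times 362: 116·(-2172) + 41·6154 = 362, so (-2172, 6154) solves it.
The general solution is p = -2172 + 41k, q = 6154 − 116k; taking k = 53 gives the smaller pair p = 1, q = 6.
Check: 116·1 + 41·6 = 116 + 246 = 362. ✓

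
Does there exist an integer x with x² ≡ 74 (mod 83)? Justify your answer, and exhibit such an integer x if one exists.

83 is prime, so by Euler's criterion 74 is a square mod 83 iff 74^((83−1)/2) = 74^41 ≡ 1 (mod 83).
Repeated squaring mod 83: 74^2 = 5476 ≡ 81; 74^4 ≡ 81² = 6561 ≡ 4; 74^8 ≡ 4² = 16 ≡ 16; 74^16 ≡ 16² = 256 ≡ 7; 74^32 ≡ 7² = 49 ≡ 49.
Since 41 = 32 + 8 + 1, 74^41 ≡ 49 · 16 · 74; multiplying out mod 83: 49·16 = 784 ≡ 37, then 37·74 = 2738 ≡ 82. Thus 74^41 ≡ 82 ≡ −1 (mod 83).
By Euler's criterion 74 is a quadratic non-residue mod 83: no x satisfies x² ≡ 74 (mod 83).

No, no such integer exists.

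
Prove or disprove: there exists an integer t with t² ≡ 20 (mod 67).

67 is prime, so by Euler's criterion 20 is a square mod 67 iff 20^((67−1)/2) = 20^33 ≡ 1 (mod 67).
Squaring successively (mod 67): 20^2 = 400 ≡ 65; 20^4 ≡ 65² = 4225 ≡ 4; 20^8 ≡ 4² = 16 ≡ 16; 20^16 ≡ 16² = 256 ≡ 55; 20^32 ≡ 55² = 3025 ≡ 10.
Since 33 = 32 + 1, 20^33 ≡ 10 · 20; multiplying out mod 67: 10·20 = 200 ≡ 66. Thus 20^33 ≡ 66 ≡ −1 (mod 67).
By Euler's criterion 20 is a quadratic non-residue mod 67: no t satisfies t² ≡ 20 (mod 67).

There is no such integer.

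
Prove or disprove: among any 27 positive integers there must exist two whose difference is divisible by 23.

There are exactly 23 possible remainders on division by 23.
Placing 27 integers into 23 classes, some class receives at least two — say a and b.
Then a ≡ b (mod 23), i.e. 23 ∣ (a − b).

Yes, this is always true.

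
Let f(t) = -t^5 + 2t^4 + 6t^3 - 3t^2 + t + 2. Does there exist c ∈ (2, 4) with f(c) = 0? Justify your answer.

Yes, f has a root in the interval.

f(2) = 40 and f(4) = -170, which have opposite signs.
As a polynomial, f is continuous on every closed interval.
By the Intermediate Value Theorem f must vanish at some point of (2, 4).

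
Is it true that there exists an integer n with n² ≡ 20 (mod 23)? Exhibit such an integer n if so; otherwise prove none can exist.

No, no such integer exists.

23 is prime, so by Euler's criterion 20 is a square mod 23 iff 20^((23−1)/2) = 20^11 ≡ 1 (mod 23).
Repeated squaring mod 23: 20^2 = 400 ≡ 9; 20^4 ≡ 9² = 81 ≡ 12; 20^8 ≡ 12² = 144 ≡ 6.
Since 11 = 8 + 2 + 1, 20^11 ≡ 6 · 9 · 20; multiplying out mod 23: 6·9 = 54 ≡ 8, then 8·20 = 160 ≡ 22. Thus 20^11 ≡ 22 ≡ −1 (mod 23).
The value −1 means 20 is a non-residue modulo 23, so n² ≡ 20 (mod 23) is impossible.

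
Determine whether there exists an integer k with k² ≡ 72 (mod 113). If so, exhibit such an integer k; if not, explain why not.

k = 80

Take k = 80. Then 80² = 6400 = 56·113 + 72, so 80² ≡ 72 (mod 113).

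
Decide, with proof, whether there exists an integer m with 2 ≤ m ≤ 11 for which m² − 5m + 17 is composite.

There is no such integer m in that range.

The values for m = 2, 3, …, 11 are 11, 11, 13, 17, 23, 31, 41, 53, 67, 83, and each of these is prime.
So no value in the range makes the expression composite.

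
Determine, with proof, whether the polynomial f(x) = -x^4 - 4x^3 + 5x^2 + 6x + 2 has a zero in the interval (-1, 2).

Yes, f has a root in the interval.

f(-1) = 4 and f(2) = -14, which have opposite signs.
f is continuous everywhere (it is a polynomial), in particular on [-1, 2].
By the Intermediate Value Theorem, f takes the value 0 somewhere in the open interval.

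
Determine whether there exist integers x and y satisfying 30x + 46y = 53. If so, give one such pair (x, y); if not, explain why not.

gcd(30, 46) = 2, so every integer of the form 30x + 46y is a multiple of 2.
However 53 leaves remainder 1 on division by 2.
So the equation is unsolvable over ℤ.

No such integers exist.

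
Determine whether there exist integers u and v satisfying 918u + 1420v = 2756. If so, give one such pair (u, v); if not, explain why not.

Every value of 918u + 1420v is a multiple of gcd(918, 1420) = 2; since 2 ∣ 2756, solutions exist.
Dividing through by 2 reduces the equation to 459u + 710v = 1378.
Run the Euclidean algorithm on 710 and 459: 710 = 1·459 + 251, 459 = 1·251 + 208, 251 = 1·208 + 43, 208 = 4·43 + 36, 43 = 1·36 + 7, 36 = 5·7 + 1, 7 = 7·1 + 0.
Back-substituting, 1 = 36 − 5·7 = 36 − 5·(43 − 1·36) = −5·43 + 6·36 = −5·43 + 6·(208 − 4·43) = 6·208 − 29·43 = 6·208 − 29·(251 − 1·208) = −29·251 + 35·208 = −29·251 + 35·(459 − 1·251) = 35·459 − 64·251 = 35·459 − 64·(710 − 1·459) = −64·710 + 99·459; that is, 459·99 + 710·(-64) = 1.
Scaling by 1378 gives the particular solution (u, v) = (136422, -88192).
The general solution is u = 136422 + 710k, v = -88192 − 459k; taking k = -192 gives the smaller pair u = 102, v = -64.
Check: 918·102 + 1420·(-64) = 93636 − 90880 = 2756. ✓

u = 102, v = -64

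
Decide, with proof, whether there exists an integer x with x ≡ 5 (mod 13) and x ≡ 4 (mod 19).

Since 13 and 19 share no common factor, CRT says the pair of congruences has a solution (unique mod 247).
Any solution of the first congruence is x = 5 + 13t; substituting into the second, 13t ≡ 4 − 5 ≡ 18 (mod 19).
Invert 13 mod 19 by the Euclidean algorithm: 19 = 1·13 + 6, 13 = 2·6 + 1, 6 = 6·1 + 0; back-substituting, 1 = 13 − 2·6 = 13 − 2·(19 − 1·13) = −2·19 + 3·13. Hence 13·3 ≡ 1, so 13⁻¹ ≡ 3 (mod 19).
Therefore t ≡ 3·18 = 54 ≡ 16 (mod 19).
With t = 16: x = 5 + 13·16 = 213.
Check: 213 mod 13 = 5, 213 mod 19 = 4. ✓

x = 213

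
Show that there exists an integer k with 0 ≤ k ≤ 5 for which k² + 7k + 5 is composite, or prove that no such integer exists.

At k = 5: 5² + 7·5 + 5 = 65 = 5·13, which is composite.

k = 5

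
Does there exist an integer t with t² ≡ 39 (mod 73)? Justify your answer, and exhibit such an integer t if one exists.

No, no such integer exists.

73 is prime, so by Euler's criterion 39 is a square mod 73 iff 39^((73−1)/2) = 39^36 ≡ 1 (mod 73).
Squaring successively (mod 73): 39^2 = 1521 ≡ 61; 39^4 ≡ 61² = 3721 ≡ 71; 39^8 ≡ 71² = 5041 ≡ 4; 39^16 ≡ 4² = 16 ≡ 16; 39^32 ≡ 16² = 256 ≡ 37.
Since 36 = 32 + 4, 39^36 ≡ 37 · 71; multiplying out mod 73: 37·71 = 2627 ≡ 72. Thus 39^36 ≡ 72 ≡ −1 (mod 73).
The value −1 means 39 is a non-residue modulo 73, so t² ≡ 39 (mod 73) is impossible.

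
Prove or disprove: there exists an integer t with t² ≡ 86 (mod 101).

101 is prime, so by Euler's criterion 86 is a square mod 101 iff 86^((101−1)/2) = 86^50 ≡ 1 (mod 101).
Repeated squaring mod 101: 86^2 = 7396 ≡ 23; 86^4 ≡ 23² = 529 ≡ 24; 86^8 ≡ 24² = 576 ≡ 71; 86^16 ≡ 71² = 5041 ≡ 92; 86^32 ≡ 92² = 8464 ≡ 81.
Since 50 = 32 + 16 + 2, 86^50 ≡ 81 · 92 · 23; multiplying out mod 101: 81·92 = 7452 ≡ 79, then 79·23 = 1817 ≡ 100. Thus 86^50 ≡ 100 ≡ −1 (mod 101).
The value −1 means 86 is a non-residue modulo 101, so t² ≡ 86 (mod 101) is impossible.

There is no such integer.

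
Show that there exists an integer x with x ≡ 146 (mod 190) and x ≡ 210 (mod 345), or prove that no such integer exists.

Reduce both congruences modulo 5, which divides 190 and 345: they say x ≡ 146 (mod 5) and x ≡ 210 (mod 5).
These are incompatible: 146 − 210 = -64 is not divisible by 5.
So no integer satisfies both congruences.

There is no such integer.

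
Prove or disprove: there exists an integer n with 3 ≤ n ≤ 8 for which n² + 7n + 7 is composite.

At n = 4: 4² + 7·4 + 7 = 51 = 3·17, which is composite.

n = 4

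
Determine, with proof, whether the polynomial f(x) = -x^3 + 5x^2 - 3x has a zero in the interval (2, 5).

Yes, f has a root in the interval.

f(2) = 6 and f(5) = -15, which have opposite signs.
f is continuous everywhere (it is a polynomial), in particular on [2, 5].
By the Intermediate Value Theorem f must vanish at some point of (2, 5).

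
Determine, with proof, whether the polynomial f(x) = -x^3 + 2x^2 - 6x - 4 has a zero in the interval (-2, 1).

f(-2) = 24 and f(1) = -9, which have opposite signs.
As a polynomial, f is continuous on every closed interval.
By the Intermediate Value Theorem, f takes the value 0 somewhere in the open interval.

Such a root exists.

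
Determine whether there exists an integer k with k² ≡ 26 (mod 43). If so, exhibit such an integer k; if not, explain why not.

There is no such integer.

Apply Euler's criterion with the prime 43: 26 is a quadratic residue iff 26^21 ≡ 1 (mod 43), and a non-residue iff it is ≡ −1.
Repeated squaring mod 43: 26^2 = 676 ≡ 31; 26^4 ≡ 31² = 961 ≡ 15; 26^8 ≡ 15² = 225 ≡ 10; 26^16 ≡ 10² = 100 ≡ 14.
Since 21 = 16 + 4 + 1, 26^21 ≡ 14 · 15 · 26; multiplying out mod 43: 14·15 = 210 ≡ 38, then 38·26 = 988 ≡ 42. Thus 26^21 ≡ 42 ≡ −1 (mod 43).
By Euler's criterion 26 is a quadratic non-residue mod 43: no k satisfies k² ≡ 26 (mod 43).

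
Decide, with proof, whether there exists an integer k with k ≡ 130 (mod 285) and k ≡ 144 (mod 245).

There is no such integer.

gcd(285, 245) = 5. If k ≡ 130 (mod 285) and k ≡ 144 (mod 245), then k ≡ 130 (mod 5) and k ≡ 144 (mod 5).
But 130 mod 5 = 0 while 144 mod 5 = 4, a contradiction.
So no integer satisfies both congruences.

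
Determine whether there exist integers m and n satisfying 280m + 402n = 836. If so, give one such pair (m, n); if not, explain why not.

Since gcd(280, 402) = 2 and 836 = 2·418, Bézout's identity guarantees a solution.
Dividing through by 2 reduces the equation to 140m + 201n = 418.
Dividing repeatedly: 201 = 1·140 + 61, 140 = 2·61 + 18, 61 = 3·18 + 7, 18 = 2·7 + 4, 7 = 1·4 + 3, 4 = 1·3 + 1, 3 = 3·1 + 0.
Back-substituting, 1 = 4 − 1·3 = 4 − (7 − 1·4) = −7 + 2·4 = −7 + 2·(18 − 2·7) = 2·18 − 5·7 = 2·18 − 5·(61 − 3·18) = −5·61 + 17·18 = −5·61 + 17·(140 − 2·61) = 17·140 − 39·61 = 17·140 − 39·(201 − 1·140) = −39·201 + 56·140; that is, 140·56 + 201·(-39) = 1.
Times 418: 140·23408 + 201·(-16302) = 418, so (23408, -16302) solves it.
The general solution is m = 23408 + 201k, n = -16302 − 140k; taking k = -116 gives the smaller pair m = 92, n = -62.
Indeed 280·92 + 402·(-62) = 25760 − 24924 = 836.

m = 92, n = -62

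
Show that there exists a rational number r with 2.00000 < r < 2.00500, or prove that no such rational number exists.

Multiplying by 201: 201·2.00000 = 402.00000 and 201·2.00500 = 403.00500, so the integer 403 lies strictly between them.
So r = 403/201 works: it is a ratio of integers, and dividing 201·2.00000 < 403 < 201·2.00500 through by 201 gives 2.00000 < 403/201 < 2.00500.

r = 403/201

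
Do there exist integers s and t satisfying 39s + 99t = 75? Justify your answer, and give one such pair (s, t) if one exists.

s = 7, t = -2

gcd(39, 99) = 3, and 3 divides 75, so integer solutions exist.
Dividing through by 3 reduces the equation to 13s + 33t = 25.
Run the Euclidean algorithm on 33 and 13: 33 = 2·13 + 7, 13 = 1·7 + 6, 7 = 1·6 + 1, 6 = 6·1 + 0.
Unwinding: 1 = 7 − 1·6 = 7 − (13 − 1·7) = −13 + 2·7 = −13 + 2·(33 − 2·13) = 2·33 − 5·13, i.e. 13·(-5) + 33·2 = 1.
Scaling by 25 gives the particular solution (s, t) = (-125, 50).
Shifting by a multiple of (33, −13) keeps it a solution: s = -125 + 4·33 = 7, t = 50 − 4·13 = -2.
Check: 39·7 + 99·(-2) = 273 − 198 = 75. ✓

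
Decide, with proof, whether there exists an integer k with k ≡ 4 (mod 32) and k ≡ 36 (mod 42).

k = 36

The moduli are not coprime: gcd(32, 42) = 2. Compatibility requires 2 ∣ (36 − 4) = 32, which holds, so solutions exist.
The integers ≡ 4 (mod 32) are 4, 36, …; their remainders mod 42 are 4, 36, so k = 36 is the first that is ≡ 36 (mod 42).
Verify: 36 = 1·32 + 4 and 36 = 0·42 + 36. ✓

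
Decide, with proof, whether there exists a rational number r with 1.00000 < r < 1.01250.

r = 82/81

Multiplying by 81: 81·1.00000 = 81.00000 and 81·1.01250 = 82.01250, so the integer 82 lies strictly between them.
So r = 82/81 works: it is a ratio of integers, and dividing 81·1.00000 < 82 < 81·1.01250 through by 81 gives 1.00000 < 82/81 < 1.01250.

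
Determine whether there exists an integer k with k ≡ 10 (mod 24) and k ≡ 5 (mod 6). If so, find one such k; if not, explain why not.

No such integer exists.

Reduce both congruences modulo 6, which divides 24 and 6: they say k ≡ 10 (mod 6) and k ≡ 5 (mod 6).
These are incompatible: 10 − 5 = 5 is not divisible by 6.
So no integer satisfies both congruences.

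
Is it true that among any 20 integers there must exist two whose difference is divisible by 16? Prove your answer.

Yes.

There are exactly 16 possible remainders on division by 16.
With 20 integers and only 16 classes, the pigeonhole principle forces two of them, say a and b, into the same class.
Equal remainders mean a − b ≡ 0 (mod 16), so 16 divides their difference.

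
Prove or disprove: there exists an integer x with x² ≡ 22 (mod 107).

Apply Euler's criterion with the prime 107: 22 is a quadratic residue iff 22^53 ≡ 1 (mod 107), and a non-residue iff it is ≡ −1.
Repeated squaring mod 107: 22^2 = 484 ≡ 56; 22^4 ≡ 56² = 3136 ≡ 33; 22^8 ≡ 33² = 1089 ≡ 19; 22^16 ≡ 19² = 361 ≡ 40; 22^32 ≡ 40² = 1600 ≡ 102.
Since 53 = 32 + 16 + 4 + 1, 22^53 ≡ 102 · 40 · 33 · 22; multiplying out mod 107: 102·40 = 4080 ≡ 14, then 14·33 = 462 ≡ 34, then 34·22 = 748 ≡ 106. Thus 22^53 ≡ 106 ≡ −1 (mod 107).
By Euler's criterion 22 is a quadratic non-residue mod 107: no x satisfies x² ≡ 22 (mod 107).

No, no such integer exists.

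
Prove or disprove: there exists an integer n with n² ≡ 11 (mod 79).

Take n = 13. Then 13² = 169 = 2·79 + 11, so 13² ≡ 11 (mod 79).

n = 13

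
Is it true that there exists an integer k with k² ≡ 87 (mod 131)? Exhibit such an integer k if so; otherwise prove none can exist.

No, no such integer exists.

Apply Euler's criterion with the prime 131: 87 is a quadratic residue iff 87^65 ≡ 1 (mod 131), and a non-residue iff it is ≡ −1.
Squaring successively (mod 131): 87^2 = 7569 ≡ 102; 87^4 ≡ 102² = 10404 ≡ 55; 87^8 ≡ 55² = 3025 ≡ 12; 87^16 ≡ 12² = 144 ≡ 13; 87^32 ≡ 13² = 169 ≡ 38; 87^64 ≡ 38² = 1444 ≡ 3.
Since 65 = 64 + 1, 87^65 ≡ 3 · 87; multiplying out mod 131: 3·87 = 261 ≡ 130. Thus 87^65 ≡ 130 ≡ −1 (mod 131).
The value −1 means 87 is a non-residue modulo 131, so k² ≡ 87 (mod 131) is impossible.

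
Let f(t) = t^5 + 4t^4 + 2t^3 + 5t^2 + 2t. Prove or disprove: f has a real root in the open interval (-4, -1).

Yes, f has a root in the interval.

f(-4) = -56 and f(-1) = 4, which have opposite signs.
f is continuous everywhere (it is a polynomial), in particular on [-4, -1].
By the Intermediate Value Theorem, f takes the value 0 somewhere in the open interval.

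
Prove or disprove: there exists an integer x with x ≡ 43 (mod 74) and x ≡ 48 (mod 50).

Both moduli are multiples of 2 = gcd(74, 50), so any solution would satisfy x ≡ 43 and x ≡ 48 modulo 2 simultaneously.
However 43 ≡ 1 and 48 ≡ 0 (mod 2), and 1 ≠ 0.
Therefore no such x exists.

There is no such integer.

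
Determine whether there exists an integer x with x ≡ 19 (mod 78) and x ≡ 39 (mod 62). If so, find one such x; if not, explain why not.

x = 721

Here gcd(78, 62) = 2, and both 19 and 39 leave remainder 1 mod 2, so the system is consistent.
Write x = 19 + 78t. Then 78t ≡ 39 − 19 ≡ 20 (mod 62); dividing through by 2 gives 39t ≡ 10 (mod 31).
39 ≡ 8 (mod 31), so this reads 8t ≡ 10 (mod 31). Since 8·4 = 32 = 1·31 + 1, the inverse of 8 mod 31 is 4.
Therefore t ≡ 4·10 = 40 ≡ 9 (mod 31).
Then x = 19 + 78·9 = 721.
Indeed 721 ≡ 19 (mod 78) and 721 ≡ 39 (mod 62).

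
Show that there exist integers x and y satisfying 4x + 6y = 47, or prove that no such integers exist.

No, no such integers exist.

gcd(4, 6) = 2, so every integer of the form 4x + 6y is a multiple of 2.
But 47 is not a multiple of 2 (it leaves remainder 1).
Therefore 4x + 6y = 47 has no solution in integers.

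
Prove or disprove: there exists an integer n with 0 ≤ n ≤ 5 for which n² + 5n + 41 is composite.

n = 5

At n = 5: 5² + 5·5 + 41 = 91 = 7·13, which is composite.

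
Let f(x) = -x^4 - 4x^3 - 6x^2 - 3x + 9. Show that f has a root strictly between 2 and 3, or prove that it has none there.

The endpoint values f(2) = -69 and f(3) = -243 are both negative. Claim: f(x) < 0 for every x in (2, 3).
Substitute x = 2 + u, where 0 < u < 1 on the interval. Expanding, f(2 + u) = -u^4 - 12u^3 - 54u^2 - 107u - 69.
All 5 nonzero coefficients of this polynomial in u are negative; hence for u > 0 the value is a sum of negative terms (the constant -69 among them).
So f is strictly negative on (2, 3); no root exists in the interval.

No such root exists.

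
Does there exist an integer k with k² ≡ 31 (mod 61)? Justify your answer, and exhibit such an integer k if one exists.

Apply Euler's criterion with the prime 61: 31 is a quadratic residue iff 31^30 ≡ 1 (mod 61), and a non-residue iff it is ≡ −1.
Repeated squaring mod 61: 31^2 = 961 ≡ 46; 31^4 ≡ 46² = 2116 ≡ 42; 31^8 ≡ 42² = 1764 ≡ 56; 31^16 ≡ 56² = 3136 ≡ 25.
Since 30 = 16 + 8 + 4 + 2, 31^30 ≡ 25 · 56 · 42 · 46; multiplying out mod 61: 25·56 = 1400 ≡ 58, then 58·42 = 2436 ≡ 57, then 57·46 = 2622 ≡ 60. Thus 31^30 ≡ 60 ≡ −1 (mod 61).
By Euler's criterion 31 is a quadratic non-residue mod 61: no k satisfies k² ≡ 31 (mod 61).

There is no such integer.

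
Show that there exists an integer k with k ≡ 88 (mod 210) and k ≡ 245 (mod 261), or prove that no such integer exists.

gcd(210, 261) = 3. If k ≡ 88 (mod 210) and k ≡ 245 (mod 261), then k ≡ 88 (mod 3) and k ≡ 245 (mod 3).
But 88 mod 3 = 1 while 245 mod 3 = 2, a contradiction.
Therefore no such k exists.

There is no such integer.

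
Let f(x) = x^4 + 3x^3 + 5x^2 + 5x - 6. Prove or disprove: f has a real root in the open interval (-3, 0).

f(-3) = 24 and f(0) = -6, which have opposite signs.
As a polynomial, f is continuous on every closed interval.
By the Intermediate Value Theorem f must vanish at some point of (-3, 0).

Such a root exists.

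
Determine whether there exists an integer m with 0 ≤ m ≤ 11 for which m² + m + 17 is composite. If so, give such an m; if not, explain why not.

The values for m = 0, 1, …, 11 are 17, 19, 23, 29, 37, 47, 59, 73, 89, 107, 127, 149, and each of these is prime.
So no value in the range makes the expression composite.

There is no such integer m in that range.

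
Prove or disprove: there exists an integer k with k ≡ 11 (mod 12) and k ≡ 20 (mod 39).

k = 59

The moduli are not coprime: gcd(12, 39) = 3. Compatibility requires 3 ∣ (20 − 11) = 9, which holds, so solutions exist.
Step through k = 11, 11 + 12, 11 + 2·12, …: the values 11, 23, 35, 47, 59 reduce mod 39 to 11, 23, 35, 8, 20. The value 59 hits 20.
Check: 59 mod 12 = 11, 59 mod 39 = 20. ✓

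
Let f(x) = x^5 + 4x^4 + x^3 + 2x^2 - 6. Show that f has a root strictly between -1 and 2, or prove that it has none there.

f(-1) = -2 and f(2) = 106, which have opposite signs.
As a polynomial, f is continuous on every closed interval.
By the Intermediate Value Theorem f must vanish at some point of (-1, 2).

Yes, f has a root in the interval.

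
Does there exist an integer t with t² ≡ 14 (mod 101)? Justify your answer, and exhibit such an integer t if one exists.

t = 32

Take t = 32. Then 32² = 1024 = 10·101 + 14, so 32² ≡ 14 (mod 101).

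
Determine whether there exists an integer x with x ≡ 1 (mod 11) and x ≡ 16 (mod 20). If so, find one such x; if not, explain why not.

x = 56

gcd(11, 20) = 1, so the Chinese Remainder Theorem guarantees exactly one residue class mod 220 satisfying both.
Any solution of the first congruence is x = 1 + 11t; substituting into the second, 11t ≡ 16 − 1 ≡ 15 (mod 20).
Invert 11 mod 20 by the Euclidean algorithm: 20 = 1·11 + 9, 11 = 1·9 + 2, 9 = 4·2 + 1, 2 = 2·1 + 0; back-substituting, 1 = 9 − 4·2 = 9 − 4·(11 − 1·9) = −4·11 + 5·9 = −4·11 + 5·(20 − 1·11) = 5·20 − 9·11. Hence 11·(-9) ≡ 1, so 11⁻¹ ≡ -9 ≡ 11 (mod 20).
Multiplying by 11: t ≡ 11·15 = 165 ≡ 5 (mod 20).
Taking t = 5 gives x = 1 + 11·5 = 56.
Verify: 56 = 5·11 + 1 and 56 = 2·20 + 16. ✓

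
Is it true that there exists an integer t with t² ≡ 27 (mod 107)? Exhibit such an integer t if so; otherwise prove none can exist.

t = 54 works: 54² = 2916, and 2916 − 27 = 2889 = 27·107.

t = 54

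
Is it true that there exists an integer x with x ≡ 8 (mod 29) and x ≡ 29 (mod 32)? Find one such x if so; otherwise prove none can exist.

x = 733

gcd(29, 32) = 1, so the Chinese Remainder Theorem guarantees exactly one residue class mod 928 satisfying both.
Write x = 8 + 29t and require 8 + 29t ≡ 29 (mod 32), i.e. 29t ≡ 21 (mod 32).
Invert 29 mod 32 by the Euclidean algorithm: 32 = 1·29 + 3, 29 = 9·3 + 2, 3 = 1·2 + 1, 2 = 2·1 + 0; back-substituting, 1 = 3 − 1·2 = 3 − (29 − 9·3) = −29 + 10·3 = −29 + 10·(32 − 1·29) = 10·32 − 11·29. Hence 29·(-11) ≡ 1, so 29⁻¹ ≡ -11 ≡ 21 (mod 32).
Therefore t ≡ 21·21 = 441 ≡ 25 (mod 32).
With t = 25: x = 8 + 29·25 = 733.
Verify: 733 = 25·29 + 8 and 733 = 22·32 + 29. ✓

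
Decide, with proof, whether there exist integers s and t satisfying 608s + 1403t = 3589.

Since gcd(608, 1403) = 1, every integer is an integer combination of 608 and 1403.
Dividing repeatedly: 1403 = 2·608 + 187, 608 = 3·187 + 47, 187 = 3·47 + 46, 47 = 1·46 + 1, 46 = 46·1 + 0.
Back-substituting, 1 = 47 − 1·46 = 47 − (187 − 3·47) = −187 + 4·47 = −187 + 4·(608 − 3·187) = 4·608 − 13·187 = 4·608 − 13·(1403 − 2·608) = −13·1403 + 30·608; that is, 608·30 + 1403·(-13) = 1.
Times 3589: 608·107670 + 1403·(-46657) = 3589, so (107670, -46657) solves it.
Subtracting 76·1403 from s and adding 76·608 to t gives the tidier solution (1042, -449).
Indeed 608·1042 + 1403·(-449) = 633536 − 629947 = 3589.

s = 1042, t = -449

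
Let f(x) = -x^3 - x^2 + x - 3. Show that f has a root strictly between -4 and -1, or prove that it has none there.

f(-4) = 41 and f(-1) = -4, which have opposite signs.
Since f is a polynomial it is continuous on [-4, -1].
By the Intermediate Value Theorem f must vanish at some point of (-4, -1).

Yes, f has a root in the interval.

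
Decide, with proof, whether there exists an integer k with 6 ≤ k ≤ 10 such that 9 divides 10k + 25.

The values of 10k + 25 for k = 6, 7, …, 10 are 85, 95, 105, 115, 125; reduced mod 9 these are 4, 5, 6, 7, 8.
None is 0, so 9 never divides 10k + 25 on this range.

There is no such integer k in that range.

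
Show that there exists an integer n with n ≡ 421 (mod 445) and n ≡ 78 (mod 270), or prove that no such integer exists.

Both moduli are multiples of 5 = gcd(445, 270), so any solution would satisfy n ≡ 421 and n ≡ 78 modulo 5 simultaneously.
These are incompatible: 421 − 78 = 343 is not divisible by 5.
Hence the system has no solution.

No such integer exists.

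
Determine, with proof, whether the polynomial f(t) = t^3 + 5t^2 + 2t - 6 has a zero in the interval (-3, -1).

Yes, f has a root in the interval.

f(-3) = 6 and f(-1) = -4, which have opposite signs.
f is continuous everywhere (it is a polynomial), in particular on [-3, -1].
By the Intermediate Value Theorem f must vanish at some point of (-3, -1).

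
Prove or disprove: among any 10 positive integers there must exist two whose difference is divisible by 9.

Partition the integers by their residue mod 9; there are 9 classes.
Placing 10 integers into 9 classes, some class receives at least two — say a and b.
Equal remainders mean a − b ≡ 0 (mod 9), so 9 divides their difference.

Yes.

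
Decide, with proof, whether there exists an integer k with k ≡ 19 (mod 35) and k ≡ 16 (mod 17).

k = 509

gcd(35, 17) = 1, so the Chinese Remainder Theorem guarantees exactly one residue class mod 595 satisfying both.
Any solution of the first congruence is k = 19 + 35t; substituting into the second, 35t ≡ 16 − 19 ≡ 14 (mod 17).
35 ≡ 1 (mod 17), so this reads 1t ≡ 14 (mod 17). So t ≡ 14 (mod 17).
With t = 14: k = 19 + 35·14 = 509.
Indeed 509 ≡ 19 (mod 35) and 509 ≡ 16 (mod 17).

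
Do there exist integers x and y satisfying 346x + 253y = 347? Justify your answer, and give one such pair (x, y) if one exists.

x = 186, y = -253

346 and 253 are coprime, so 346x + 253y ranges over all of ℤ.
Euclidean algorithm: 346 = 1·253 + 93, 253 = 2·93 + 67, 93 = 1·67 + 26, 67 = 2·26 + 15, 26 = 1·15 + 11, 15 = 1·11 + 4, 11 = 2·4 + 3, 4 = 1·3 + 1, 3 = 3·1 + 0.
Unwinding: 1 = 4 − 1·3 = 4 − (11 − 2·4) = −11 + 3·4 = −11 + 3·(15 − 1·11) = 3·15 − 4·11 = 3·15 − 4·(26 − 1·15) = −4·26 + 7·15 = −4·26 + 7·(67 − 2·26) = 7·67 − 18·26 = 7·67 − 18·(93 − 1·67) = −18·93 + 25·67 = −18·93 + 25·(253 − 2·93) = 25·253 − 68·93 = 25·253 − 68·(346 − 1·253) = −68·346 + 93·253, i.e. 346·(-68) + 253·93 = 1.
Scaling by 347 gives the particular solution (x, y) = (-23596, 32271).
Shifting by a multiple of (253, −346) keeps it a solution: x = -23596 + 94·253 = 186, y = 32271 − 94·346 = -253.
Check: 346·186 + 253·(-253) = 64356 − 64009 = 347. ✓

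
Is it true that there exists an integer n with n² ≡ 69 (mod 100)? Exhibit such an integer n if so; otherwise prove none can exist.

n = 87 works: 87² = 7569, and 7569 − 69 = 7500 = 75·100.

n = 87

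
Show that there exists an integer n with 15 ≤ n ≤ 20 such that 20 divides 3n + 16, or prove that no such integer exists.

At n = 15, 3·15 + 16 = 61 ≡ 1 (mod 20), and each step in n adds 3, giving residues 1, 4, 7, 10, 13, 16 for n = 15, 16, …, 20.
The residue 0 does not occur, so no n in [15, 20] makes 3n + 16 a multiple of 20.

No such integer n in that range exists.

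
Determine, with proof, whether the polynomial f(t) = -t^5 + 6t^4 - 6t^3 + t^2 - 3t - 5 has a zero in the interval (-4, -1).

No.

The endpoint values f(-4) = 2967 and f(-1) = 12 are both positive. Claim: f(t) > 0 for every t in (-4, -1).
Substitute t = -1 − u, where 0 < u < 3 on the interval. Expanding, f(-1 − u) = u^5 + 11u^4 + 40u^3 + 65u^2 + 52u + 12.
The nonzero coefficients here are all positive, so for u > 0 every term is positive (or zero), and the constant term 12 is strictly positive.
Therefore f(t) > 0 throughout (-4, -1), and f has no zero there.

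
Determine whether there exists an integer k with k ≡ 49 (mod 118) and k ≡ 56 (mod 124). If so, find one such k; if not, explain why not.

gcd(118, 124) = 2. If k ≡ 49 (mod 118) and k ≡ 56 (mod 124), then k ≡ 49 (mod 2) and k ≡ 56 (mod 2).
These are incompatible: 49 − 56 = -7 is not divisible by 2.
So no integer satisfies both congruences.

No, no such integer exists.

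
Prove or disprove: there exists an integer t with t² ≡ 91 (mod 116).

No such integer exists.

Reduce modulo 4, which divides 116: we would need t² ≡ 3 (mod 4).
Computing t² mod 4 for t = 0, 1, …, 2 (enough, by the symmetry t ↦ 4 − t) gives 0, 1, 0.
So the quadratic residues mod 4 are {0, 1}, and 3 is not among them.
Therefore t² ≡ 91 (mod 116) has no solution.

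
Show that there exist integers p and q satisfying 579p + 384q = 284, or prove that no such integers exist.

Both 579 and 384 are divisible by gcd(579, 384) = 3, hence so is any combination 579p + 384q.
But 284 is not a multiple of 3 (it leaves remainder 2).
Hence no integers p, q satisfy the equation.

No such integers exist.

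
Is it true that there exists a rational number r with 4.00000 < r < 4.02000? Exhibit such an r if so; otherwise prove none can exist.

r = 205/51

Look for a denominator N such that an integer falls strictly between N·4.00000 and N·4.02000. N = 51 works: 51·4.00000 = 204.00000 < 205 < 205.02000 = 51·4.02000.
So r = 205/51 works: it is a ratio of integers, and dividing 51·4.00000 < 205 < 51·4.02000 through by 51 gives 4.00000 < 205/51 < 4.02000.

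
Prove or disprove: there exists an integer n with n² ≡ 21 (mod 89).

n = 56

Take n = 56. Then 56² = 3136 = 35·89 + 21, so 56² ≡ 21 (mod 89).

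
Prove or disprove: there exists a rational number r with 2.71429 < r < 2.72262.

Multiplying by 18: 18·2.71429 = 48.85722 and 18·2.72262 = 49.00716, so the integer 49 lies strictly between them.
Hence 49/18 is a rational number with 2.71429 < 49/18 < 2.72262.

r = 49/18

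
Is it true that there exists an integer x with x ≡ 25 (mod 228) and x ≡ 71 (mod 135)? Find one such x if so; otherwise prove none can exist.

Reduce both congruences modulo 3, which divides 228 and 135: they say x ≡ 25 (mod 3) and x ≡ 71 (mod 3).
However 25 ≡ 1 and 71 ≡ 2 (mod 3), and 1 ≠ 2.
Hence the system has no solution.

There is no such integer.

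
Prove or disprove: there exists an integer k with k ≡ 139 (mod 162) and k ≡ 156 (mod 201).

Both moduli are multiples of 3 = gcd(162, 201), so any solution would satisfy k ≡ 139 and k ≡ 156 modulo 3 simultaneously.
However 139 ≡ 1 and 156 ≡ 0 (mod 3), and 1 ≠ 0.
So no integer satisfies both congruences.

No, no such integer exists.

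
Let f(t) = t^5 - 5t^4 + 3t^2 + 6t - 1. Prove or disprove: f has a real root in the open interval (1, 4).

f(1) = 4 and f(4) = -185, which have opposite signs.
f is continuous everywhere (it is a polynomial), in particular on [1, 4].
By the Intermediate Value Theorem f must vanish at some point of (1, 4).

Yes, f has a root in the interval.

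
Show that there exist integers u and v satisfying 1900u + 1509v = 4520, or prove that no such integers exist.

u = 1289, v = -1620

Since gcd(1900, 1509) = 1, every integer is an integer combination of 1900 and 1509.
Dividing repeatedly: 1900 = 1·1509 + 391, 1509 = 3·391 + 336, 391 = 1·336 + 55, 336 = 6·55 + 6, 55 = 9·6 + 1, 6 = 6·1 + 0.
Unwinding: 1 = 55 − 9·6 = 55 − 9·(336 − 6·55) = −9·336 + 55·55 = −9·336 + 55·(391 − 1·336) = 55·391 − 64·336 = 55·391 − 64·(1509 − 3·391) = −64·1509 + 247·391 = −64·1509 + 247·(1900 − 1·1509) = 247·1900 − 311·1509, i.e. 1900·247 + 1509·(-311) = 1.
Scaling by 4520 gives the particular solution (u, v) = (1116440, -1405720).
Subtracting 739·1509 from u and adding 739·1900 to v gives the tidier solution (1289, -1620).
Check: 1900·1289 + 1509·(-1620) = 2449100 − 2444580 = 4520. ✓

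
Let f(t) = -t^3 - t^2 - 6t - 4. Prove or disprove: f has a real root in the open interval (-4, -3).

Evaluate at the endpoints: f(-4) = 68, f(-3) = 32 — same sign (positive).
f'(t) = -3t^2 - 2t - 6 has discriminant (-2)² − 4·(-3)·(-6) = -68 < 0, so f' has no real roots and is negative for every real t.
So f is strictly decreasing; between -4 and -3 its values lie between f(-4) = 68 and f(-3) = 32, all positive. Therefore f has no root in (-4, -3).

No.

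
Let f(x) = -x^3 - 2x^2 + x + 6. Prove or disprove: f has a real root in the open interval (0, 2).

f(0) = 6 and f(2) = -8, which have opposite signs.
As a polynomial, f is continuous on every closed interval.
By the Intermediate Value Theorem, f takes the value 0 somewhere in the open interval.

Yes, f has a root in the interval.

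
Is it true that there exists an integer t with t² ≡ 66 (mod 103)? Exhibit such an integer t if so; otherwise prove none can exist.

t = 90

t = 90 works: 90² = 8100, and 8100 − 66 = 8034 = 78·103.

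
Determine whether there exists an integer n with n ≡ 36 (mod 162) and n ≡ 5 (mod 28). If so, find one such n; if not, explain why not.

No such integer exists.

Reduce both congruences modulo 2, which divides 162 and 28: they say n ≡ 36 (mod 2) and n ≡ 5 (mod 2).
But 36 mod 2 = 0 while 5 mod 2 = 1, a contradiction.
Hence the system has no solution.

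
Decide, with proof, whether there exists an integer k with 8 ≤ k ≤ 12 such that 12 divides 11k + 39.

There is no such integer k in that range.

The values of 11k + 39 for k = 8, 9, …, 12 are 127, 138, 149, 160, 171; reduced mod 12 these are 7, 6, 5, 4, 3.
None is 0, so 12 never divides 11k + 39 on this range.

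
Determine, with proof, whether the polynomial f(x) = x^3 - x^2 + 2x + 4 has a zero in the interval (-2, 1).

Yes, f has a root in the interval.

f(-2) = -12 and f(1) = 6, which have opposite signs.
Since f is a polynomial it is continuous on [-2, 1].
By the Intermediate Value Theorem f must vanish at some point of (-2, 1).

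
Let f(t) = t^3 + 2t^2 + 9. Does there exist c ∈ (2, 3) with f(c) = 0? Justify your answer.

The endpoint values f(2) = 25 and f(3) = 54 are both positive. Claim: f(t) > 0 for every t in (2, 3).
Shift to the endpoint 2: with t = 2 + u (0 < u < 1), one computes f(2 + u) = u^3 + 8u^2 + 20u + 25.
The nonzero coefficients here are all positive, so for u > 0 every term is positive (or zero), and the constant term 25 is strictly positive.
So f is strictly positive on (2, 3); no root exists in the interval.

f has no root in that interval.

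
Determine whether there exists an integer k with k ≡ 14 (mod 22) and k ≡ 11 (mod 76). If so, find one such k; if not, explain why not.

No, no such integer exists.

gcd(22, 76) = 2. If k ≡ 14 (mod 22) and k ≡ 11 (mod 76), then k ≡ 14 (mod 2) and k ≡ 11 (mod 2).
But 14 mod 2 = 0 while 11 mod 2 = 1, a contradiction.
Therefore no such k exists.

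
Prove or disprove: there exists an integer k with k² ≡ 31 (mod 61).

No, no such integer exists.

Apply Euler's criterion with the prime 61: 31 is a quadratic residue iff 31^30 ≡ 1 (mod 61), and a non-residue iff it is ≡ −1.
Repeated squaring mod 61: 31^2 = 961 ≡ 46; 31^4 ≡ 46² = 2116 ≡ 42; 31^8 ≡ 42² = 1764 ≡ 56; 31^16 ≡ 56² = 3136 ≡ 25.
Since 30 = 16 + 8 + 4 + 2, 31^30 ≡ 25 · 56 · 42 · 46; multiplying out mod 61: 25·56 = 1400 ≡ 58, then 58·42 = 2436 ≡ 57, then 57·46 = 2622 ≡ 60. Thus 31^30 ≡ 60 ≡ −1 (mod 61).
The value −1 means 31 is a non-residue modulo 61, so k² ≡ 31 (mod 61) is impossible.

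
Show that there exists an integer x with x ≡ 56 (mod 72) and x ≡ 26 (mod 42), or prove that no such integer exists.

x = 488

gcd(72, 42) = 6. A simultaneous solution exists iff 56 ≡ 26 (mod 6); here 56 mod 6 = 2 = 26 mod 6, so it does.
The integers ≡ 56 (mod 72) are 56, 128, 200, 272, 344, 416, 488, …; their remainders mod 42 are 14, 2, 32, 20, 8, 38, 26, so x = 488 is the first that is ≡ 26 (mod 42).
Check: 488 mod 72 = 56, 488 mod 42 = 26. ✓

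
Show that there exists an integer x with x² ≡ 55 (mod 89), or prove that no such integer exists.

x = 77 works: 77² = 5929, and 5929 − 55 = 5874 = 66·89.

x = 77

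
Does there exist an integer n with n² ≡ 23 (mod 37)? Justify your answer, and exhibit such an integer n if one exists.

Apply Euler's criterion with the prime 37: 23 is a quadratic residue iff 23^18 ≡ 1 (mod 37), and a non-residue iff it is ≡ −1.
Squaring successively (mod 37): 23^2 = 529 ≡ 11; 23^4 ≡ 11² = 121 ≡ 10; 23^8 ≡ 10² = 100 ≡ 26; 23^16 ≡ 26² = 676 ≡ 10.
Since 18 = 16 + 2, 23^18 ≡ 10 · 11; multiplying out mod 37: 10·11 = 110 ≡ 36. Thus 23^18 ≡ 36 ≡ −1 (mod 37).
The value −1 means 23 is a non-residue modulo 37, so n² ≡ 23 (mod 37) is impossible.

No such integer exists.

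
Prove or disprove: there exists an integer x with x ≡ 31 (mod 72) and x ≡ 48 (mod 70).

No, no such integer exists.

gcd(72, 70) = 2. If x ≡ 31 (mod 72) and x ≡ 48 (mod 70), then x ≡ 31 (mod 2) and x ≡ 48 (mod 2).
But 31 mod 2 = 1 while 48 mod 2 = 0, a contradiction.
Hence the system has no solution.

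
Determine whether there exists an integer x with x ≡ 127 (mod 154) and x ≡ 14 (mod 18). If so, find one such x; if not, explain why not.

There is no such integer.

Reduce both congruences modulo 2, which divides 154 and 18: they say x ≡ 127 (mod 2) and x ≡ 14 (mod 2).
However 127 ≡ 1 and 14 ≡ 0 (mod 2), and 1 ≠ 0.
Hence the system has no solution.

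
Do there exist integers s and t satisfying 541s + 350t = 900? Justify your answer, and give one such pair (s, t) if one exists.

Since gcd(541, 350) = 1, every integer is an integer combination of 541 and 350.
Run the Euclidean algorithm on 541 and 350: 541 = 1·350 + 191, 350 = 1·191 + 159, 191 = 1·159 + 32, 159 = 4·32 + 31, 32 = 1·31 + 1, 31 = 31·1 + 0.
Back-substituting, 1 = 32 − 1·31 = 32 − (159 − 4·32) = −159 + 5·32 = −159 + 5·(191 − 1·159) = 5·191 − 6·159 = 5·191 − 6·(350 − 1·191) = −6·350 + 11·191 = −6·350 + 11·(541 − 1·350) = 11·541 − 17·350; that is, 541·11 + 350·(-17) = 1.
Scaling by 900 gives the particular solution (s, t) = (9900, -15300).
The general solution is s = 9900 + 350k, t = -15300 − 541k; taking k = -28 gives the smaller pair s = 100, t = -152.
Indeed 541·100 + 350·(-152) = 54100 − 53200 = 900.

s = 100, t = -152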